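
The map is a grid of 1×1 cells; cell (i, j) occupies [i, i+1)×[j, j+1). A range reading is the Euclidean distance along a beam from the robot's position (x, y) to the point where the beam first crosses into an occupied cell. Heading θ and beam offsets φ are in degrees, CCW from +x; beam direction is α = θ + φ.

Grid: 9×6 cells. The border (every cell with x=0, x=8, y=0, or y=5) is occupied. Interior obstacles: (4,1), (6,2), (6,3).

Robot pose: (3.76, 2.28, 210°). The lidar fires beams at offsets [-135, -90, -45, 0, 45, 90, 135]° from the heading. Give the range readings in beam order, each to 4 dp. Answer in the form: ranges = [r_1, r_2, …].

beam 1: φ=-135°, α=75°
  direction (0.2588, 0.9659); cell (3,2); t to first gridline: x 0.9273, y 0.7454 (then +3.8637 / +1.0353)
    (3,3) via y @ 0.7454
    (4,3) via x @ 0.9273
    (4,4) via y @ 1.7807
    (4,5) via y @ 2.8160  # hit
  → r_1 = 2.8160
beam 2: φ=-90°, α=120°
  direction (-0.5000, 0.8660); cell (3,2); t to first gridline: x 1.5200, y 0.8314 (then +2.0000 / +1.1547)
    (3,3) via y @ 0.8314
    (2,3) via x @ 1.5200
    (2,4) via y @ 1.9861
    (2,5) via y @ 3.1408  # hit
  → r_2 = 3.1408
beam 3: φ=-45°, α=165°
  direction (-0.9659, 0.2588); cell (3,2); t to first gridline: x 0.7868, y 2.7819 (then +1.0353 / +3.8637)
    (2,2) via x @ 0.7868
    (1,2) via x @ 1.8221
    (1,3) via y @ 2.7819
    (0,3) via x @ 2.8574  # hit
  → r_3 = 2.8574
beam 4: φ=0°, α=210°
  direction (-0.8660, -0.5000); cell (3,2); t to first gridline: x 0.8776, y 0.5600 (then +1.1547 / +2.0000)
    (3,1) via y @ 0.5600
    (2,1) via x @ 0.8776
    (1,1) via x @ 2.0323
    (1,0) via y @ 2.5600  # hit
  → r_4 = 2.5600
beam 5: φ=45°, α=255°
  direction (-0.2588, -0.9659); cell (3,2); t to first gridline: x 2.9364, y 0.2899 (then +3.8637 / +1.0353)
    (3,1) via y @ 0.2899
    (3,0) via y @ 1.3252  # hit
  → r_5 = 1.3252
beam 6: φ=90°, α=300°
  direction (0.5000, -0.8660); cell (3,2); t to first gridline: x 0.4800, y 0.3233 (then +2.0000 / +1.1547)
    (3,1) via y @ 0.3233
    (4,1) via x @ 0.4800  # hit
  → r_6 = 0.4800
beam 7: φ=135°, α=345°
  direction (0.9659, -0.2588); cell (3,2); t to first gridline: x 0.2485, y 1.0818 (then +1.0353 / +3.8637)
    (4,2) via x @ 0.2485
    (4,1) via y @ 1.0818  # hit
  → r_7 = 1.0818

ranges = [2.8160, 3.1408, 2.8574, 2.5600, 1.3252, 0.4800, 1.0818]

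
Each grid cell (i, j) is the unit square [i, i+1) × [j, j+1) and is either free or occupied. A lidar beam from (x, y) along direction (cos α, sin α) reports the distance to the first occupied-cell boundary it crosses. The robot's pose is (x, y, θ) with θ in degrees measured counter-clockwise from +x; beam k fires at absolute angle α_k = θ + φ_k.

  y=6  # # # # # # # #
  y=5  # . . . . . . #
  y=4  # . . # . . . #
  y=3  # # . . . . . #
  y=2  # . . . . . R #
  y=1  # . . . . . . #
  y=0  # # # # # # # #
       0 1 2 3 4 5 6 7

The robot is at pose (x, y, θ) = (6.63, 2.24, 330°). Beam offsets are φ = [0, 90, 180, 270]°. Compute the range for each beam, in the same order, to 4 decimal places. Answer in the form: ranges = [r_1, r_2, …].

beam 1: φ=0°, α=330°
  cosα=0.8660 sinα=-0.5000 | (6,2) | tMaxX 0.4272 tMaxY 0.4800 | tΔX 1.1547 tΔY 2.0000
    t=0.4272 [x] (7,2) — stop
  → r_1 = 0.4272
beam 2: φ=90°, α=60°
  cosα=0.5000 sinα=0.8660 | (6,2) | tMaxX 0.7400 tMaxY 0.8776 | tΔX 2.0000 tΔY 1.1547
    t=0.7400 [x] (7,2) — stop
  → r_2 = 0.7400
beam 3: φ=180°, α=150°
  cosα=-0.8660 sinα=0.5000 | (6,2) | tMaxX 0.7275 tMaxY 1.5200 | tΔX 1.1547 tΔY 2.0000
    t=0.7275 [x] (5,2)
    t=1.5200 [y] (5,3)
    t=1.8822 [x] (4,3)
    t=3.0369 [x] (3,3)
    t=3.5200 [y] (3,4) — stop
  → r_3 = 3.5200
beam 4: φ=270°, α=240°
  cosα=-0.5000 sinα=-0.8660 | (6,2) | tMaxX 1.2600 tMaxY 0.2771 | tΔX 2.0000 tΔY 1.1547
    t=0.2771 [y] (6,1)
    t=1.2600 [x] (5,1)
    t=1.4318 [y] (5,0) — stop
  → r_4 = 1.4318

ranges = [0.4272, 0.7400, 3.5200, 1.4318]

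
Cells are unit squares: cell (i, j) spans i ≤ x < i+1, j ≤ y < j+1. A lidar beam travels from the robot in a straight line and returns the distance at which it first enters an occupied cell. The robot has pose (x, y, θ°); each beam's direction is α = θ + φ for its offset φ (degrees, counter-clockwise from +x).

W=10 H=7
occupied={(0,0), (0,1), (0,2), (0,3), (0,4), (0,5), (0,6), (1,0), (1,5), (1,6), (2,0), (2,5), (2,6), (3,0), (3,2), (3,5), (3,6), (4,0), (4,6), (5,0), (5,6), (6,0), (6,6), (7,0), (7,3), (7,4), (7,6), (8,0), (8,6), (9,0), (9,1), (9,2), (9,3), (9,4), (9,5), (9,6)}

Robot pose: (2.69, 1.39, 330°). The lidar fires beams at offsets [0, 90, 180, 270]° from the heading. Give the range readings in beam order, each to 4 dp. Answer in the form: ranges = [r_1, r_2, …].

ranges = [0.7800, 0.7044, 1.9514, 0.4503]

beam 1: φ=0°, α=330°
  cosα=0.8660 sinα=-0.5000 | (2,1) | tMaxX 0.3580 tMaxY 0.7800 | tΔX 1.1547 tΔY 2.0000
    t=0.3580 [x] (3,1)
    t=0.7800 [y] (3,0) — stop
  → r_1 = 0.7800
beam 2: φ=90°, α=60°
  cosα=0.5000 sinα=0.8660 | (2,1) | tMaxX 0.6200 tMaxY 0.7044 | tΔX 2.0000 tΔY 1.1547
    t=0.6200 [x] (3,1)
    t=0.7044 [y] (3,2) — stop
  → r_2 = 0.7044
beam 3: φ=180°, α=150°
  cosα=-0.8660 sinα=0.5000 | (2,1) | tMaxX 0.7967 tMaxY 1.2200 | tΔX 1.1547 tΔY 2.0000
    t=0.7967 [x] (1,1)
    t=1.2200 [y] (1,2)
    t=1.9514 [x] (0,2) — stop
  → r_3 = 1.9514
beam 4: φ=270°, α=240°
  cosα=-0.5000 sinα=-0.8660 | (2,1) | tMaxX 1.3800 tMaxY 0.4503 | tΔX 2.0000 tΔY 1.1547
    t=0.4503 [y] (2,0) — stop
  → r_4 = 0.4503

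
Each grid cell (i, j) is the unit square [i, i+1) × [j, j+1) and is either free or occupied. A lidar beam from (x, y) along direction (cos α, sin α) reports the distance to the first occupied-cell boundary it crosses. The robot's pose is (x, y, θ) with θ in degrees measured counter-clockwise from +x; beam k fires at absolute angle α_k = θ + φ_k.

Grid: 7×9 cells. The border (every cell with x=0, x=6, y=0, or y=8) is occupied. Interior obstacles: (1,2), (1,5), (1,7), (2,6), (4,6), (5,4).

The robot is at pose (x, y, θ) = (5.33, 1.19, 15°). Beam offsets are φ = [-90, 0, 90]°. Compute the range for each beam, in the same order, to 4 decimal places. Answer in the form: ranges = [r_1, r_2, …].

ranges = [0.1967, 0.6936, 4.9797]

beam 1: φ=-90°, α=285°
  cosα=0.2588 sinα=-0.9659 | (5,1) | tMaxX 2.5887 tMaxY 0.1967 | tΔX 3.8637 tΔY 1.0353
    t=0.1967 [y] (5,0) — stop
  → r_1 = 0.1967
beam 2: φ=0°, α=15°
  cosα=0.9659 sinα=0.2588 | (5,1) | tMaxX 0.6936 tMaxY 3.1296 | tΔX 1.0353 tΔY 3.8637
    t=0.6936 [x] (6,1) — stop
  → r_2 = 0.6936
beam 3: φ=90°, α=105°
  cosα=-0.2588 sinα=0.9659 | (5,1) | tMaxX 1.2750 tMaxY 0.8386 | tΔX 3.8637 tΔY 1.0353
    t=0.8386 [y] (5,2)
    t=1.2750 [x] (4,2)
    t=1.8738 [y] (4,3)
    t=2.9091 [y] (4,4)
    t=3.9444 [y] (4,5)
    t=4.9797 [y] (4,6) — stop
  → r_3 = 4.9797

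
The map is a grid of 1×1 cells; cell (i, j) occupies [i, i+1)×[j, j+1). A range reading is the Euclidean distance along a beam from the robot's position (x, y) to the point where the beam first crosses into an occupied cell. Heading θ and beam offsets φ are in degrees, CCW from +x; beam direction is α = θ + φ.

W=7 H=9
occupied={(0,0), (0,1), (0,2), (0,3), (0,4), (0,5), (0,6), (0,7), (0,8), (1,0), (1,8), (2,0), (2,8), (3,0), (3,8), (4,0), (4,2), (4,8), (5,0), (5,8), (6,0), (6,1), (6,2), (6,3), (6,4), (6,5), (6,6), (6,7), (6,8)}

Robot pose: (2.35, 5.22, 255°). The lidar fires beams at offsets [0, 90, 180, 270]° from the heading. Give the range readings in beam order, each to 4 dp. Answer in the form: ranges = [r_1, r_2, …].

ranges = [4.3689, 3.7788, 2.8781, 1.3976]

beam 1: φ=0°, α=255°
  d=(-0.2588,-0.9659)  start (2,5)  tX=1.3523 tY=0.2278  stride 1/|dx|=3.8637 1/|dy|=1.0353
    cross y-line → (2,4), t=0.2278
    cross y-line → (2,3), t=1.2630
    cross x-line → (1,3), t=1.3523
    cross y-line → (1,2), t=2.2983
    cross y-line → (1,1), t=3.3336
    cross y-line → (1,0), t=4.3689 (wall)
  → r_1 = 4.3689
beam 2: φ=90°, α=345°
  d=(0.9659,-0.2588)  start (2,5)  tX=0.6729 tY=0.8500  stride 1/|dx|=1.0353 1/|dy|=3.8637
    cross x-line → (3,5), t=0.6729
    cross y-line → (3,4), t=0.8500
    cross x-line → (4,4), t=1.7082
    cross x-line → (5,4), t=2.7435
    cross x-line → (6,4), t=3.7788 (wall)
  → r_2 = 3.7788
beam 3: φ=180°, α=75°
  d=(0.2588,0.9659)  start (2,5)  tX=2.5114 tY=0.8075  stride 1/|dx|=3.8637 1/|dy|=1.0353
    cross y-line → (2,6), t=0.8075
    cross y-line → (2,7), t=1.8428
    cross x-line → (3,7), t=2.5114
    cross y-line → (3,8), t=2.8781 (wall)
  → r_3 = 2.8781
beam 4: φ=270°, α=165°
  d=(-0.9659,0.2588)  start (2,5)  tX=0.3623 tY=3.0137  stride 1/|dx|=1.0353 1/|dy|=3.8637
    cross x-line → (1,5), t=0.3623
    cross x-line → (0,5), t=1.3976 (wall)
  → r_4 = 1.3976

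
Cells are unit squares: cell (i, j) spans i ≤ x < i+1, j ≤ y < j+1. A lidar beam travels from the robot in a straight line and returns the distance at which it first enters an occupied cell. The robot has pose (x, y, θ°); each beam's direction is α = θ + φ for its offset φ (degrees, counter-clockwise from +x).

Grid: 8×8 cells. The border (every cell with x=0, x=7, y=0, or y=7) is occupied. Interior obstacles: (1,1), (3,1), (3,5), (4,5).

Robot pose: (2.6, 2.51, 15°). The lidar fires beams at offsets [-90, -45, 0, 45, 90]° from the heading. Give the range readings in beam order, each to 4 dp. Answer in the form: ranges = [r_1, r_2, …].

ranges = [1.5455, 1.0200, 4.5552, 2.8752, 4.6484]

beam 1: φ=-90°, α=285°
  cosα=0.2588 sinα=-0.9659 | (2,2) | tMaxX 1.5455 tMaxY 0.5280 | tΔX 3.8637 tΔY 1.0353
    t=0.5280 [y] (2,1)
    t=1.5455 [x] (3,1) — stop
  → r_1 = 1.5455
beam 2: φ=-45°, α=330°
  cosα=0.8660 sinα=-0.5000 | (2,2) | tMaxX 0.4619 tMaxY 1.0200 | tΔX 1.1547 tΔY 2.0000
    t=0.4619 [x] (3,2)
    t=1.0200 [y] (3,1) — stop
  → r_2 = 1.0200
beam 3: φ=0°, α=15°
  cosα=0.9659 sinα=0.2588 | (2,2) | tMaxX 0.4141 tMaxY 1.8932 | tΔX 1.0353 tΔY 3.8637
    t=0.4141 [x] (3,2)
    t=1.4494 [x] (4,2)
    t=1.8932 [y] (4,3)
    t=2.4847 [x] (5,3)
    t=3.5199 [x] (6,3)
    t=4.5552 [x] (7,3) — stop
  → r_3 = 4.5552
beam 4: φ=45°, α=60°
  cosα=0.5000 sinα=0.8660 | (2,2) | tMaxX 0.8000 tMaxY 0.5658 | tΔX 2.0000 tΔY 1.1547
    t=0.5658 [y] (2,3)
    t=0.8000 [x] (3,3)
    t=1.7205 [y] (3,4)
    t=2.8000 [x] (4,4)
    t=2.8752 [y] (4,5) — stop
  → r_4 = 2.8752
beam 5: φ=90°, α=105°
  cosα=-0.2588 sinα=0.9659 | (2,2) | tMaxX 2.3182 tMaxY 0.5073 | tΔX 3.8637 tΔY 1.0353
    t=0.5073 [y] (2,3)
    t=1.5426 [y] (2,4)
    t=2.3182 [x] (1,4)
    t=2.5778 [y] (1,5)
    t=3.6131 [y] (1,6)
    t=4.6484 [y] (1,7) — stop
  → r_5 = 4.6484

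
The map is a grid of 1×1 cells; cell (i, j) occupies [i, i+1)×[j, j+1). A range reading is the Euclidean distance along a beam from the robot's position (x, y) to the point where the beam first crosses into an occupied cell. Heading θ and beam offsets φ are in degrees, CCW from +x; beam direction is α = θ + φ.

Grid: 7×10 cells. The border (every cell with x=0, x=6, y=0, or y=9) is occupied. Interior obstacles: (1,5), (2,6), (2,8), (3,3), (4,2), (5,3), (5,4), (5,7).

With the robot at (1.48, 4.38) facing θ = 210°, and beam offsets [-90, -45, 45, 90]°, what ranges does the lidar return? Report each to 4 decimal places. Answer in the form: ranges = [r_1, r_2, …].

ranges = [0.7159, 0.4969, 1.8546, 3.9029]

beam 1: φ=-90°, α=120°
  d=(-0.5000,0.8660)  start (1,4)  tX=0.9600 tY=0.7159  stride 1/|dx|=2.0000 1/|dy|=1.1547
    cross y-line → (1,5), t=0.7159 (wall)
  → r_1 = 0.7159
beam 2: φ=-45°, α=165°
  d=(-0.9659,0.2588)  start (1,4)  tX=0.4969 tY=2.3955  stride 1/|dx|=1.0353 1/|dy|=3.8637
    cross x-line → (0,4), t=0.4969 (wall)
  → r_2 = 0.4969
beam 3: φ=45°, α=255°
  d=(-0.2588,-0.9659)  start (1,4)  tX=1.8546 tY=0.3934  stride 1/|dx|=3.8637 1/|dy|=1.0353
    cross y-line → (1,3), t=0.3934
    cross y-line → (1,2), t=1.4287
    cross x-line → (0,2), t=1.8546 (wall)
  → r_3 = 1.8546
beam 4: φ=90°, α=300°
  d=(0.5000,-0.8660)  start (1,4)  tX=1.0400 tY=0.4388  stride 1/|dx|=2.0000 1/|dy|=1.1547
    cross y-line → (1,3), t=0.4388
    cross x-line → (2,3), t=1.0400
    cross y-line → (2,2), t=1.5935
    cross y-line → (2,1), t=2.7482
    cross x-line → (3,1), t=3.0400
    cross y-line → (3,0), t=3.9029 (wall)
  → r_4 = 3.9029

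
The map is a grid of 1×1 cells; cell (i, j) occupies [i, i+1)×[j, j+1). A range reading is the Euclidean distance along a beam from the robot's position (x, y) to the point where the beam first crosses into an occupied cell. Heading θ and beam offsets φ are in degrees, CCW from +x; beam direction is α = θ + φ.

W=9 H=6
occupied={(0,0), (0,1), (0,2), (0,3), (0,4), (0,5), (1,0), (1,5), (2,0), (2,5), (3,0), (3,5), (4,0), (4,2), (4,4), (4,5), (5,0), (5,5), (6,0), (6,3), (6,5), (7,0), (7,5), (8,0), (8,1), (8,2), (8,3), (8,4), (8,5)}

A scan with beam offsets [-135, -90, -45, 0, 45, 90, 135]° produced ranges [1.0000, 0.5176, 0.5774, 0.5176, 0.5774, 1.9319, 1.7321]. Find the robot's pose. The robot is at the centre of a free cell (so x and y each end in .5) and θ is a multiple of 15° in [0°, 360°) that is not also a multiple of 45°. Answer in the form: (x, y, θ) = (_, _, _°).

Enumerate (i+0.5, j+0.5, θ) over the 25 free cells and 16 admissible headings. For each, cast all 7 beams and compare to the given ranges.
  (2.5, 4.5, 300°): beam 1 = 1.5529 ≠ 1.0000 ✗
  (7.5, 4.5, 30°): beam 1 = 3.6235 ≠ 1.0000 ✗
  (6.5, 4.5, 345°): beam 1 = 6.3509 ≠ 1.0000 ✗
  (7.5, 2.5, 105°): beam 1 = 0.5774 ≠ 1.0000 ✗
  …
  (7.5, 1.5, 345°): r_1=1.0000, r_2=0.5176, r_3=0.5774, r_4=0.5176, r_5=0.5774, r_6=1.9319, r_7=1.7321 — all match ✓
Unique over the lattice → pose = (7.5, 1.5, 345°).

(x, y, θ) = (7.5, 1.5, 345°)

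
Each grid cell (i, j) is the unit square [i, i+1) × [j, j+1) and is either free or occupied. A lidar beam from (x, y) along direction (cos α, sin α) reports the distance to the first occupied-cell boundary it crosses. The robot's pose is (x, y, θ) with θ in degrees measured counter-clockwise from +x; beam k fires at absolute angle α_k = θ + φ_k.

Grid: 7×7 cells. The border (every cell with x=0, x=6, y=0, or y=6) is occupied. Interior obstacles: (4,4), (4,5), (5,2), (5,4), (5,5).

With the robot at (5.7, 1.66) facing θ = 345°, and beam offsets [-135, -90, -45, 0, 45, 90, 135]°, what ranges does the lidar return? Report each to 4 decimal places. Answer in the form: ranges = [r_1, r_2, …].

beam 1: φ=-135°, α=210°
  d=(-0.8660,-0.5000)  start (5,1)  tX=0.8083 tY=1.3200  stride 1/|dx|=1.1547 1/|dy|=2.0000
    cross x-line → (4,1), t=0.8083
    cross y-line → (4,0), t=1.3200 (wall)
  → r_1 = 1.3200
beam 2: φ=-90°, α=255°
  d=(-0.2588,-0.9659)  start (5,1)  tX=2.7046 tY=0.6833  stride 1/|dx|=3.8637 1/|dy|=1.0353
    cross y-line → (5,0), t=0.6833 (wall)
  → r_2 = 0.6833
beam 3: φ=-45°, α=300°
  d=(0.5000,-0.8660)  start (5,1)  tX=0.6000 tY=0.7621  stride 1/|dx|=2.0000 1/|dy|=1.1547
    cross x-line → (6,1), t=0.6000 (wall)
  → r_3 = 0.6000
beam 4: φ=0°, α=345°
  d=(0.9659,-0.2588)  start (5,1)  tX=0.3106 tY=2.5500  stride 1/|dx|=1.0353 1/|dy|=3.8637
    cross x-line → (6,1), t=0.3106 (wall)
  → r_4 = 0.3106
beam 5: φ=45°, α=30°
  d=(0.8660,0.5000)  start (5,1)  tX=0.3464 tY=0.6800  stride 1/|dx|=1.1547 1/|dy|=2.0000
    cross x-line → (6,1), t=0.3464 (wall)
  → r_5 = 0.3464
beam 6: φ=90°, α=75°
  d=(0.2588,0.9659)  start (5,1)  tX=1.1591 tY=0.3520  stride 1/|dx|=3.8637 1/|dy|=1.0353
    cross y-line → (5,2), t=0.3520 (wall)
  → r_6 = 0.3520
beam 7: φ=135°, α=120°
  d=(-0.5000,0.8660)  start (5,1)  tX=1.4000 tY=0.3926  stride 1/|dx|=2.0000 1/|dy|=1.1547
    cross y-line → (5,2), t=0.3926 (wall)
  → r_7 = 0.3926

ranges = [1.3200, 0.6833, 0.6000, 0.3106, 0.3464, 0.3520, 0.3926]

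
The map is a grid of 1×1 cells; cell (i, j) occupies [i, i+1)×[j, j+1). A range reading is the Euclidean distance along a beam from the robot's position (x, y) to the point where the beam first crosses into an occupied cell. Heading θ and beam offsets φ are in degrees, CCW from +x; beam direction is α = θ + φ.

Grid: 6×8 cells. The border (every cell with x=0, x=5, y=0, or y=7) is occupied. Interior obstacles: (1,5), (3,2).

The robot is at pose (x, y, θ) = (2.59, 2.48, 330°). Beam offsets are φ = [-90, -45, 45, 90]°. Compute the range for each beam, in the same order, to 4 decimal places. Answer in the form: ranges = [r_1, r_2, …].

ranges = [1.7090, 1.5322, 0.4245, 4.8200]

beam 1: φ=-90°, α=240°
  direction (-0.5000, -0.8660); cell (2,2); t to first gridline: x 1.1800, y 0.5543 (then +2.0000 / +1.1547)
    (2,1) via y @ 0.5543
    (1,1) via x @ 1.1800
    (1,0) via y @ 1.7090  # hit
  → r_1 = 1.7090
beam 2: φ=-45°, α=285°
  direction (0.2588, -0.9659); cell (2,2); t to first gridline: x 1.5841, y 0.4969 (then +3.8637 / +1.0353)
    (2,1) via y @ 0.4969
    (2,0) via y @ 1.5322  # hit
  → r_2 = 1.5322
beam 3: φ=45°, α=15°
  direction (0.9659, 0.2588); cell (2,2); t to first gridline: x 0.4245, y 2.0091 (then +1.0353 / +3.8637)
    (3,2) via x @ 0.4245  # hit
  → r_3 = 0.4245
beam 4: φ=90°, α=60°
  direction (0.5000, 0.8660); cell (2,2); t to first gridline: x 0.8200, y 0.6004 (then +2.0000 / +1.1547)
    (2,3) via y @ 0.6004
    (3,3) via x @ 0.8200
    (3,4) via y @ 1.7551
    (4,4) via x @ 2.8200
    (4,5) via y @ 2.9098
    (4,6) via y @ 4.0645
    (5,6) via x @ 4.8200  # hit
  → r_4 = 4.8200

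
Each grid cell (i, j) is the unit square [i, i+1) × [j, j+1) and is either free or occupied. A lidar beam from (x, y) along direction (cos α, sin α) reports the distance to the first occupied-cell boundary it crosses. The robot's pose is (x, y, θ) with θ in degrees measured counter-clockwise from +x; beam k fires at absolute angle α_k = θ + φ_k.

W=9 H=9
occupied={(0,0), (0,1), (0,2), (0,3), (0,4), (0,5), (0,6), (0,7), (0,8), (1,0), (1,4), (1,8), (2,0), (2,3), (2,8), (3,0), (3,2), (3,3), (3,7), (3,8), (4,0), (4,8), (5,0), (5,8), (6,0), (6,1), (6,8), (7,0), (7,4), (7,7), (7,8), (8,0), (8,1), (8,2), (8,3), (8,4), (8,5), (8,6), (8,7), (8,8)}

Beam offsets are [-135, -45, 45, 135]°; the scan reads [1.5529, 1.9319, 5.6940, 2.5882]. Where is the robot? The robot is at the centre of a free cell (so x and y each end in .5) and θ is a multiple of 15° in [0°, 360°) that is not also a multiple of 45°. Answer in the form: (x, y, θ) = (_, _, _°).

(x, y, θ) = (5.5, 6.5, 210°)

The pose lattice has 41·16 = 656 candidates. Test each by forward raycasting.
  (3.5, 6.5, 255°): beam 1 = 0.5774 ≠ 1.5529 ✗
  (7.5, 3.5, 240°): beam 1 = 0.5176 ≠ 1.5529 ✗
  (7.5, 6.5, 60°): beam 2 = 0.5176 ≠ 1.9319 ✗
  (7.5, 3.5, 300°): beam 1 = 5.6940 ≠ 1.5529 ✗
  (4.5, 1.5, 240°): beam 1 = 1.9319 ≠ 1.5529 ✗
  …
  (5.5, 6.5, 210°): r_1=1.5529, r_2=1.9319, r_3=5.6940, r_4=2.5882 — all match ✓
Unique over the lattice → pose = (5.5, 6.5, 210°).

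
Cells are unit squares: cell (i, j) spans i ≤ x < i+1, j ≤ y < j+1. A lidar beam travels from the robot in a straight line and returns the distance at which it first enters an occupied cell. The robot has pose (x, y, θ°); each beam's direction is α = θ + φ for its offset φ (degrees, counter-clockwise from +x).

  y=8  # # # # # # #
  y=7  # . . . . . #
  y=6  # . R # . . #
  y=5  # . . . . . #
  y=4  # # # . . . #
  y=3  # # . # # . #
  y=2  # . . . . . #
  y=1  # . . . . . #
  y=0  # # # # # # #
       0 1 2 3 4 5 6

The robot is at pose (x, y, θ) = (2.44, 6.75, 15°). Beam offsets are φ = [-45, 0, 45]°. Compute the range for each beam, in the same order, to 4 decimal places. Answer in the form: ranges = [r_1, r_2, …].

ranges = [0.6466, 0.5798, 1.4434]

beam 1: φ=-45°, α=330°
  direction (0.8660, -0.5000); cell (2,6); t to first gridline: x 0.6466, y 1.5000 (then +1.1547 / +2.0000)
    (3,6) via x @ 0.6466  # hit
  → r_1 = 0.6466
beam 2: φ=0°, α=15°
  direction (0.9659, 0.2588); cell (2,6); t to first gridline: x 0.5798, y 0.9659 (then +1.0353 / +3.8637)
    (3,6) via x @ 0.5798  # hit
  → r_2 = 0.5798
beam 3: φ=45°, α=60°
  direction (0.5000, 0.8660); cell (2,6); t to first gridline: x 1.1200, y 0.2887 (then +2.0000 / +1.1547)
    (2,7) via y @ 0.2887
    (3,7) via x @ 1.1200
    (3,8) via y @ 1.4434  # hit
  → r_3 = 1.4434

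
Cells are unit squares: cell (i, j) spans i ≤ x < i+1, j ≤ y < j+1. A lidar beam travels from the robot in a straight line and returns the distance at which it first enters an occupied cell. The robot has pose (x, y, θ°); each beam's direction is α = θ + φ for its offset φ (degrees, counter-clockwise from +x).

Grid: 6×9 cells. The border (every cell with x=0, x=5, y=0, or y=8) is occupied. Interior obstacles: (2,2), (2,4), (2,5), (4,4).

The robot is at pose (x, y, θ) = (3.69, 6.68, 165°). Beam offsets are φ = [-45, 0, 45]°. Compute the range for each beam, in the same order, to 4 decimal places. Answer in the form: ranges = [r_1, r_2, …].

beam 1: φ=-45°, α=120°
  cosα=-0.5000 sinα=0.8660 | (3,6) | tMaxX 1.3800 tMaxY 0.3695 | tΔX 2.0000 tΔY 1.1547
    t=0.3695 [y] (3,7)
    t=1.3800 [x] (2,7)
    t=1.5242 [y] (2,8) — stop
  → r_1 = 1.5242
beam 2: φ=0°, α=165°
  cosα=-0.9659 sinα=0.2588 | (3,6) | tMaxX 0.7143 tMaxY 1.2364 | tΔX 1.0353 tΔY 3.8637
    t=0.7143 [x] (2,6)
    t=1.2364 [y] (2,7)
    t=1.7496 [x] (1,7)
    t=2.7849 [x] (0,7) — stop
  → r_2 = 2.7849
beam 3: φ=45°, α=210°
  cosα=-0.8660 sinα=-0.5000 | (3,6) | tMaxX 0.7967 tMaxY 1.3600 | tΔX 1.1547 tΔY 2.0000
    t=0.7967 [x] (2,6)
    t=1.3600 [y] (2,5) — stop
  → r_3 = 1.3600

ranges = [1.5242, 2.7849, 1.3600]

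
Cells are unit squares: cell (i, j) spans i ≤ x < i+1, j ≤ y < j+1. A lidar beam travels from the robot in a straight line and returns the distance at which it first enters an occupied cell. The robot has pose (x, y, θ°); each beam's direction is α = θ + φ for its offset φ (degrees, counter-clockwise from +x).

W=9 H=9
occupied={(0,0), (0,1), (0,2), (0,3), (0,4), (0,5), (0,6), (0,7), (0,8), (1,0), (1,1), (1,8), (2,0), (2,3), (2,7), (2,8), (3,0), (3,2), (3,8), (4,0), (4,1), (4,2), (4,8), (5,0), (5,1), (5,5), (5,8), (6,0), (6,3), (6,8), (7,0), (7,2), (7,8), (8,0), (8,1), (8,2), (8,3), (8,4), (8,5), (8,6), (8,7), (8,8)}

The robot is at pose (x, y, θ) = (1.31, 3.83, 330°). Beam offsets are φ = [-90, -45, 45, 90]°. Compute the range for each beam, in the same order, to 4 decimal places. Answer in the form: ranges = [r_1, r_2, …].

ranges = [0.6200, 1.8946, 4.5205, 4.8151]

beam 1: φ=-90°, α=240°
  cosα=-0.5000 sinα=-0.8660 | (1,3) | tMaxX 0.6200 tMaxY 0.9584 | tΔX 2.0000 tΔY 1.1547
    t=0.6200 [x] (0,3) — stop
  → r_1 = 0.6200
beam 2: φ=-45°, α=285°
  cosα=0.2588 sinα=-0.9659 | (1,3) | tMaxX 2.6660 tMaxY 0.8593 | tΔX 3.8637 tΔY 1.0353
    t=0.8593 [y] (1,2)
    t=1.8946 [y] (1,1) — stop
  → r_2 = 1.8946
beam 3: φ=45°, α=15°
  cosα=0.9659 sinα=0.2588 | (1,3) | tMaxX 0.7143 tMaxY 0.6568 | tΔX 1.0353 tΔY 3.8637
    t=0.6568 [y] (1,4)
    t=0.7143 [x] (2,4)
    t=1.7496 [x] (3,4)
    t=2.7849 [x] (4,4)
    t=3.8202 [x] (5,4)
    t=4.5205 [y] (5,5) — stop
  → r_3 = 4.5205
beam 4: φ=90°, α=60°
  cosα=0.5000 sinα=0.8660 | (1,3) | tMaxX 1.3800 tMaxY 0.1963 | tΔX 2.0000 tΔY 1.1547
    t=0.1963 [y] (1,4)
    t=1.3510 [y] (1,5)
    t=1.3800 [x] (2,5)
    t=2.5057 [y] (2,6)
    t=3.3800 [x] (3,6)
    t=3.6604 [y] (3,7)
    t=4.8151 [y] (3,8) — stop
  → r_4 = 4.8151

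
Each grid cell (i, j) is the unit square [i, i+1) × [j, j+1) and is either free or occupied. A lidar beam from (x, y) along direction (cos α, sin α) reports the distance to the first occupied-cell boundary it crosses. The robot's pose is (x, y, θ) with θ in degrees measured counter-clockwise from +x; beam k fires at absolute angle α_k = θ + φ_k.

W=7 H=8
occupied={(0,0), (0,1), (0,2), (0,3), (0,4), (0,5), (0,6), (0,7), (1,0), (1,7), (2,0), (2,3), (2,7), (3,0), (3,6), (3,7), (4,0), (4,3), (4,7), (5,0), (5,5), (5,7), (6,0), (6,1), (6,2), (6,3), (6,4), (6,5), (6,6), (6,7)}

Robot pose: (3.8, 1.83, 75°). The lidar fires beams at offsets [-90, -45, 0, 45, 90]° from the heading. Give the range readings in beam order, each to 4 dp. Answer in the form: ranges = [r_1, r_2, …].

beam 1: φ=-90°, α=345°
  cosα=0.9659 sinα=-0.2588 | (3,1) | tMaxX 0.2071 tMaxY 3.2069 | tΔX 1.0353 tΔY 3.8637
    t=0.2071 [x] (4,1)
    t=1.2423 [x] (5,1)
    t=2.2776 [x] (6,1) — stop
  → r_1 = 2.2776
beam 2: φ=-45°, α=30°
  cosα=0.8660 sinα=0.5000 | (3,1) | tMaxX 0.2309 tMaxY 0.3400 | tΔX 1.1547 tΔY 2.0000
    t=0.2309 [x] (4,1)
    t=0.3400 [y] (4,2)
    t=1.3856 [x] (5,2)
    t=2.3400 [y] (5,3)
    t=2.5403 [x] (6,3) — stop
  → r_2 = 2.5403
beam 3: φ=0°, α=75°
  cosα=0.2588 sinα=0.9659 | (3,1) | tMaxX 0.7727 tMaxY 0.1760 | tΔX 3.8637 tΔY 1.0353
    t=0.1760 [y] (3,2)
    t=0.7727 [x] (4,2)
    t=1.2113 [y] (4,3) — stop
  → r_3 = 1.2113
beam 4: φ=45°, α=120°
  cosα=-0.5000 sinα=0.8660 | (3,1) | tMaxX 1.6000 tMaxY 0.1963 | tΔX 2.0000 tΔY 1.1547
    t=0.1963 [y] (3,2)
    t=1.3510 [y] (3,3)
    t=1.6000 [x] (2,3) — stop
  → r_4 = 1.6000
beam 5: φ=90°, α=165°
  cosα=-0.9659 sinα=0.2588 | (3,1) | tMaxX 0.8282 tMaxY 0.6568 | tΔX 1.0353 tΔY 3.8637
    t=0.6568 [y] (3,2)
    t=0.8282 [x] (2,2)
    t=1.8635 [x] (1,2)
    t=2.8988 [x] (0,2) — stop
  → r_5 = 2.8988

ranges = [2.2776, 2.5403, 1.2113, 1.6000, 2.8988]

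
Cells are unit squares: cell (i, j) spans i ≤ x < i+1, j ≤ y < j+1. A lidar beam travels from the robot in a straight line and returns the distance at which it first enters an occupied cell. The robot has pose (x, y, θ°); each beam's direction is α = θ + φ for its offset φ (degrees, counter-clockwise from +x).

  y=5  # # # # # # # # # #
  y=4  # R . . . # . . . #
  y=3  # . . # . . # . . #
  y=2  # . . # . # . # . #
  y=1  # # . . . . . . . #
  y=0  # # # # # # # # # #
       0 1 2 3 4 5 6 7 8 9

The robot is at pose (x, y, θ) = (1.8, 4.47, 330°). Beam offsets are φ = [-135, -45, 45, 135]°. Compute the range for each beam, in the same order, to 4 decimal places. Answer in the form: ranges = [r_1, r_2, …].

ranges = [0.8282, 3.5924, 2.0478, 0.5487]

beam 1: φ=-135°, α=195°
  dir = (cos 195°, sin 195°) = (-0.9659, -0.2588); from cell (1,4)
  next x-line at t=0.8282, next y-line at t=1.8159; Δt_x=1.0353, Δt_y=3.8637
    x: enter (0,4) at t=0.8282 ← occupied
  → r_1 = 0.8282
beam 2: φ=-45°, α=285°
  dir = (cos 285°, sin 285°) = (0.2588, -0.9659); from cell (1,4)
  next x-line at t=0.7727, next y-line at t=0.4866; Δt_x=3.8637, Δt_y=1.0353
    y: enter (1,3) at t=0.4866
    x: enter (2,3) at t=0.7727
    y: enter (2,2) at t=1.5219
    y: enter (2,1) at t=2.5571
    y: enter (2,0) at t=3.5924 ← occupied
  → r_2 = 3.5924
beam 3: φ=45°, α=15°
  dir = (cos 15°, sin 15°) = (0.9659, 0.2588); from cell (1,4)
  next x-line at t=0.2071, next y-line at t=2.0478; Δt_x=1.0353, Δt_y=3.8637
    x: enter (2,4) at t=0.2071
    x: enter (3,4) at t=1.2423
    y: enter (3,5) at t=2.0478 ← occupied
  → r_3 = 2.0478
beam 4: φ=135°, α=105°
  dir = (cos 105°, sin 105°) = (-0.2588, 0.9659); from cell (1,4)
  next x-line at t=3.0910, next y-line at t=0.5487; Δt_x=3.8637, Δt_y=1.0353
    y: enter (1,5) at t=0.5487 ← occupied
  → r_4 = 0.5487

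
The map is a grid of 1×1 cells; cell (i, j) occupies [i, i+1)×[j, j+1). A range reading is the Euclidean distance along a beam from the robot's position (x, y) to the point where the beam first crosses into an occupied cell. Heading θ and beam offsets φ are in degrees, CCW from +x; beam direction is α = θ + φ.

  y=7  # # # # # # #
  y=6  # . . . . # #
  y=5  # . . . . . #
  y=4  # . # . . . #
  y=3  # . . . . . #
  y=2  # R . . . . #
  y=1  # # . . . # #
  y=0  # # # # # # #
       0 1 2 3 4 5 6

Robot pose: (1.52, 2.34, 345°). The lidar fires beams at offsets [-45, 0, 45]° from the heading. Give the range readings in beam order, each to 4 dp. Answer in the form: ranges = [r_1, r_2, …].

ranges = [0.3926, 3.6028, 5.1731]

beam 1: φ=-45°, α=300°
  direction (0.5000, -0.8660); cell (1,2); t to first gridline: x 0.9600, y 0.3926 (then +2.0000 / +1.1547)
    (1,1) via y @ 0.3926  # hit
  → r_1 = 0.3926
beam 2: φ=0°, α=345°
  direction (0.9659, -0.2588); cell (1,2); t to first gridline: x 0.4969, y 1.3137 (then +1.0353 / +3.8637)
    (2,2) via x @ 0.4969
    (2,1) via y @ 1.3137
    (3,1) via x @ 1.5322
    (4,1) via x @ 2.5675
    (5,1) via x @ 3.6028  # hit
  → r_2 = 3.6028
beam 3: φ=45°, α=30°
  direction (0.8660, 0.5000); cell (1,2); t to first gridline: x 0.5543, y 1.3200 (then +1.1547 / +2.0000)
    (2,2) via x @ 0.5543
    (2,3) via y @ 1.3200
    (3,3) via x @ 1.7090
    (4,3) via x @ 2.8637
    (4,4) via y @ 3.3200
    (5,4) via x @ 4.0184
    (6,4) via x @ 5.1731  # hit
  → r_3 = 5.1731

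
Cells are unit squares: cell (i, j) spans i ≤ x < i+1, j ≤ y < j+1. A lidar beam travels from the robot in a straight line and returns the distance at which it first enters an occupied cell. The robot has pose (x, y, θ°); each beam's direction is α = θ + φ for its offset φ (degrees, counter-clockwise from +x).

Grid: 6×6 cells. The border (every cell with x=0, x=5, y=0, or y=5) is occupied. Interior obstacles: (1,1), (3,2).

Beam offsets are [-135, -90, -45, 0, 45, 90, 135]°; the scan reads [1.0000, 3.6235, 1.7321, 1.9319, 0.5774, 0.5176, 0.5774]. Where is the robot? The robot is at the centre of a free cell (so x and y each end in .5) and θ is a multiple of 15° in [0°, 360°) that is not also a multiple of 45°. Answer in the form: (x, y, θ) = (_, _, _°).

(x, y, θ) = (4.5, 4.5, 285°)

Enumerate (i+0.5, j+0.5, θ) over the 14 free cells and 16 admissible headings. For each, cast all 7 beams and compare to the given ranges.
  (2.5, 3.5, 285°): beam 1 = 1.7321 ≠ 1.0000 ✗
  (3.5, 1.5, 75°): beam 1 = 0.5774 ≠ 1.0000 ✗
  (4.5, 2.5, 210°): beam 1 = 1.9319 ≠ 1.0000 ✗
  …
  (4.5, 4.5, 285°): r_1=1.0000, r_2=3.6235, r_3=1.7321, r_4=1.9319, r_5=0.5774, r_6=0.5176, r_7=0.5774 — all match ✓
Only this pose fits every beam.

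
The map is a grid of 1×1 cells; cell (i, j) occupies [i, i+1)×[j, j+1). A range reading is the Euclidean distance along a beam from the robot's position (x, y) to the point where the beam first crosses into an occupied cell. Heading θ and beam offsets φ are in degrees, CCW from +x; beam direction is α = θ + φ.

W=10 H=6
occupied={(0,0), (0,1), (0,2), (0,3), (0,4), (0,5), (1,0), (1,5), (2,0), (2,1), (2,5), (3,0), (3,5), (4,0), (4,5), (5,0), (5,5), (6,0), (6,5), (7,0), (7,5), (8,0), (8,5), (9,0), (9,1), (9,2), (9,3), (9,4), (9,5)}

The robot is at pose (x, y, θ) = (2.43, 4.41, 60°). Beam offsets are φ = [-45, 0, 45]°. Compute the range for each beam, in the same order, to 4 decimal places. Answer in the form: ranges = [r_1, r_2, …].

beam 1: φ=-45°, α=15°
  cosα=0.9659 sinα=0.2588 | (2,4) | tMaxX 0.5901 tMaxY 2.2796 | tΔX 1.0353 tΔY 3.8637
    t=0.5901 [x] (3,4)
    t=1.6254 [x] (4,4)
    t=2.2796 [y] (4,5) — stop
  → r_1 = 2.2796
beam 2: φ=0°, α=60°
  cosα=0.5000 sinα=0.8660 | (2,4) | tMaxX 1.1400 tMaxY 0.6813 | tΔX 2.0000 tΔY 1.1547
    t=0.6813 [y] (2,5) — stop
  → r_2 = 0.6813
beam 3: φ=45°, α=105°
  cosα=-0.2588 sinα=0.9659 | (2,4) | tMaxX 1.6614 tMaxY 0.6108 | tΔX 3.8637 tΔY 1.0353
    t=0.6108 [y] (2,5) — stop
  → r_3 = 0.6108

ranges = [2.2796, 0.6813, 0.6108]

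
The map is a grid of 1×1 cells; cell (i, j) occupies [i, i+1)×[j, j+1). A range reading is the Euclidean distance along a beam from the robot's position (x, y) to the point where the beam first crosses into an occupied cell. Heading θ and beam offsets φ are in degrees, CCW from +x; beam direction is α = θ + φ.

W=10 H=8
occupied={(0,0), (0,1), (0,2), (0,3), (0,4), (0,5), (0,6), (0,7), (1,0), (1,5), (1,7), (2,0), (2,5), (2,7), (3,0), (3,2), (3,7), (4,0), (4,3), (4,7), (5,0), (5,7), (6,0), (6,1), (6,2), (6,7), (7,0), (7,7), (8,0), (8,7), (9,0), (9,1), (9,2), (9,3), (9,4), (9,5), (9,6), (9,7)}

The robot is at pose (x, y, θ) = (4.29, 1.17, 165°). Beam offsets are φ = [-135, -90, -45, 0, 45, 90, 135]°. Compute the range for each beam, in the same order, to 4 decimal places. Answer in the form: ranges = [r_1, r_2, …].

ranges = [1.9745, 1.8946, 0.9584, 3.4061, 0.3400, 0.1760, 0.1963]

beam 1: φ=-135°, α=30°
  direction (0.8660, 0.5000); cell (4,1); t to first gridline: x 0.8198, y 1.6600 (then +1.1547 / +2.0000)
    (5,1) via x @ 0.8198
    (5,2) via y @ 1.6600
    (6,2) via x @ 1.9745  # hit
  → r_1 = 1.9745
beam 2: φ=-90°, α=75°
  direction (0.2588, 0.9659); cell (4,1); t to first gridline: x 2.7432, y 0.8593 (then +3.8637 / +1.0353)
    (4,2) via y @ 0.8593
    (4,3) via y @ 1.8946  # hit
  → r_2 = 1.8946
beam 3: φ=-45°, α=120°
  direction (-0.5000, 0.8660); cell (4,1); t to first gridline: x 0.5800, y 0.9584 (then +2.0000 / +1.1547)
    (3,1) via x @ 0.5800
    (3,2) via y @ 0.9584  # hit
  → r_3 = 0.9584
beam 4: φ=0°, α=165°
  direction (-0.9659, 0.2588); cell (4,1); t to first gridline: x 0.3002, y 3.2069 (then +1.0353 / +3.8637)
    (3,1) via x @ 0.3002
    (2,1) via x @ 1.3355
    (1,1) via x @ 2.3708
    (1,2) via y @ 3.2069
    (0,2) via x @ 3.4061  # hit
  → r_4 = 3.4061
beam 5: φ=45°, α=210°
  direction (-0.8660, -0.5000); cell (4,1); t to first gridline: x 0.3349, y 0.3400 (then +1.1547 / +2.0000)
    (3,1) via x @ 0.3349
    (3,0) via y @ 0.3400  # hit
  → r_5 = 0.3400
beam 6: φ=90°, α=255°
  direction (-0.2588, -0.9659); cell (4,1); t to first gridline: x 1.1205, y 0.1760 (then +3.8637 / +1.0353)
    (4,0) via y @ 0.1760  # hit
  → r_6 = 0.1760
beam 7: φ=135°, α=300°
  direction (0.5000, -0.8660); cell (4,1); t to first gridline: x 1.4200, y 0.1963 (then +2.0000 / +1.1547)
    (4,0) via y @ 0.1963  # hit
  → r_7 = 0.1963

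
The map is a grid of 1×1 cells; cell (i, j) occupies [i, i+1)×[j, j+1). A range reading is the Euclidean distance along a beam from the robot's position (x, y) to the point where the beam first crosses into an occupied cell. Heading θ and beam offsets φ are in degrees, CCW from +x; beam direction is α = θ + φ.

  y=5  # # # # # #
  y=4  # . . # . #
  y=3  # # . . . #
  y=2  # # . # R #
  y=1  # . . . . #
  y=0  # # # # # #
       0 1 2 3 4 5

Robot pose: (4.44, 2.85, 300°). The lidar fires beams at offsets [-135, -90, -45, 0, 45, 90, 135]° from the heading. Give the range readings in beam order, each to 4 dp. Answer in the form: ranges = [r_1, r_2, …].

beam 1: φ=-135°, α=165°
  direction (-0.9659, 0.2588); cell (4,2); t to first gridline: x 0.4555, y 0.5796 (then +1.0353 / +3.8637)
    (3,2) via x @ 0.4555  # hit
  → r_1 = 0.4555
beam 2: φ=-90°, α=210°
  direction (-0.8660, -0.5000); cell (4,2); t to first gridline: x 0.5081, y 1.7000 (then +1.1547 / +2.0000)
    (3,2) via x @ 0.5081  # hit
  → r_2 = 0.5081
beam 3: φ=-45°, α=255°
  direction (-0.2588, -0.9659); cell (4,2); t to first gridline: x 1.7000, y 0.8800 (then +3.8637 / +1.0353)
    (4,1) via y @ 0.8800
    (3,1) via x @ 1.7000
    (3,0) via y @ 1.9153  # hit
  → r_3 = 1.9153
beam 4: φ=0°, α=300°
  direction (0.5000, -0.8660); cell (4,2); t to first gridline: x 1.1200, y 0.9815 (then +2.0000 / +1.1547)
    (4,1) via y @ 0.9815
    (5,1) via x @ 1.1200  # hit
  → r_4 = 1.1200
beam 5: φ=45°, α=345°
  direction (0.9659, -0.2588); cell (4,2); t to first gridline: x 0.5798, y 3.2841 (then +1.0353 / +3.8637)
    (5,2) via x @ 0.5798  # hit
  → r_5 = 0.5798
beam 6: φ=90°, α=30°
  direction (0.8660, 0.5000); cell (4,2); t to first gridline: x 0.6466, y 0.3000 (then +1.1547 / +2.0000)
    (4,3) via y @ 0.3000
    (5,3) via x @ 0.6466  # hit
  → r_6 = 0.6466
beam 7: φ=135°, α=75°
  direction (0.2588, 0.9659); cell (4,2); t to first gridline: x 2.1637, y 0.1553 (then +3.8637 / +1.0353)
    (4,3) via y @ 0.1553
    (4,4) via y @ 1.1906
    (5,4) via x @ 2.1637  # hit
  → r_7 = 2.1637

ranges = [0.4555, 0.5081, 1.9153, 1.1200, 0.5798, 0.6466, 2.1637]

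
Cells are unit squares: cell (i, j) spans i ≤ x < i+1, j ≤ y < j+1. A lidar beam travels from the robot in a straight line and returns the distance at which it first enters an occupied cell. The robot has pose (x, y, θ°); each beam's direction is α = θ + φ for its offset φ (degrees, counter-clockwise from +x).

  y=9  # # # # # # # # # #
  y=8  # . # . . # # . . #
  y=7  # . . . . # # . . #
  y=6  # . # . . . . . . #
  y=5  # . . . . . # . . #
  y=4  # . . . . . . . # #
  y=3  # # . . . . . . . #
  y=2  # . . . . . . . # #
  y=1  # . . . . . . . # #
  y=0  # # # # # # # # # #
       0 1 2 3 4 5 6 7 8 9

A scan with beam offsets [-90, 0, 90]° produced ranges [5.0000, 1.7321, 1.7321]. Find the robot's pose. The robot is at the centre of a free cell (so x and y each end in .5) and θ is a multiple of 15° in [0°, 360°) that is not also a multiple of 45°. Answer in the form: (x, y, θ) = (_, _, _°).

(x, y, θ) = (4.5, 5.5, 60°)

The pose lattice has 53·16 = 848 candidates. Test each by forward raycasting.
  (4.5, 4.5, 150°): beam 1 = 2.8868 ≠ 5.0000 ✗
  (1.5, 5.5, 240°): beam 1 = 0.5774 ≠ 5.0000 ✗
  (2.5, 1.5, 120°): beam 1 = 6.3509 ≠ 5.0000 ✗
  (6.5, 1.5, 285°): beam 1 = 1.9319 ≠ 5.0000 ✗
  (5.5, 5.5, 210°): beam 1 = 4.0415 ≠ 5.0000 ✗
  …
  (4.5, 5.5, 60°): r_1=5.0000, r_2=1.7321, r_3=1.7321 — all match ✓
No second candidate reproduces the full scan.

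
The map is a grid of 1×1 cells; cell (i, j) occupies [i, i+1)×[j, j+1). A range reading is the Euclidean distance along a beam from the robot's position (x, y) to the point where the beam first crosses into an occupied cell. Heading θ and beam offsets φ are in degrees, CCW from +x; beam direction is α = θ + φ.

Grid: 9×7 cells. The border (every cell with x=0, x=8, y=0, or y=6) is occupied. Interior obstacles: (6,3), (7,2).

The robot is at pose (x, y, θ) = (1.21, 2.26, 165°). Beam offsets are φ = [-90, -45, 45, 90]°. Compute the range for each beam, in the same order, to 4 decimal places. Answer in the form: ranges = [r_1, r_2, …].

ranges = [3.8719, 0.4200, 0.2425, 0.8114]

beam 1: φ=-90°, α=75°
  cosα=0.2588 sinα=0.9659 | (1,2) | tMaxX 3.0523 tMaxY 0.7661 | tΔX 3.8637 tΔY 1.0353
    t=0.7661 [y] (1,3)
    t=1.8014 [y] (1,4)
    t=2.8367 [y] (1,5)
    t=3.0523 [x] (2,5)
    t=3.8719 [y] (2,6) — stop
  → r_1 = 3.8719
beam 2: φ=-45°, α=120°
  cosα=-0.5000 sinα=0.8660 | (1,2) | tMaxX 0.4200 tMaxY 0.8545 | tΔX 2.0000 tΔY 1.1547
    t=0.4200 [x] (0,2) — stop
  → r_2 = 0.4200
beam 3: φ=45°, α=210°
  cosα=-0.8660 sinα=-0.5000 | (1,2) | tMaxX 0.2425 tMaxY 0.5200 | tΔX 1.1547 tΔY 2.0000
    t=0.2425 [x] (0,2) — stop
  → r_3 = 0.2425
beam 4: φ=90°, α=255°
  cosα=-0.2588 sinα=-0.9659 | (1,2) | tMaxX 0.8114 tMaxY 0.2692 | tΔX 3.8637 tΔY 1.0353
    t=0.2692 [y] (1,1)
    t=0.8114 [x] (0,1) — stop
  → r_4 = 0.8114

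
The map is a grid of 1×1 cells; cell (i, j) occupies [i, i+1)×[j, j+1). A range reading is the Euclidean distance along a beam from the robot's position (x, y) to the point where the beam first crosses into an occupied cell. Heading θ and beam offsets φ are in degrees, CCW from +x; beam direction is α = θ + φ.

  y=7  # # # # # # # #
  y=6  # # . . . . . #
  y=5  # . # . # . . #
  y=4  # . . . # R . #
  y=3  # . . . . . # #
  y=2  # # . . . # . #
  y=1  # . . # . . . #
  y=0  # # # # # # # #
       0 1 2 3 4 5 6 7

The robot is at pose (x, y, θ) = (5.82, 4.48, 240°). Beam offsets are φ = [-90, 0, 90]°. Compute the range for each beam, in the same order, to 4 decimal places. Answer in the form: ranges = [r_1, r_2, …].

beam 1: φ=-90°, α=150°
  dir = (cos 150°, sin 150°) = (-0.8660, 0.5000); from cell (5,4)
  next x-line at t=0.9469, next y-line at t=1.0400; Δt_x=1.1547, Δt_y=2.0000
    x: enter (4,4) at t=0.9469 ← occupied
  → r_1 = 0.9469
beam 2: φ=0°, α=240°
  dir = (cos 240°, sin 240°) = (-0.5000, -0.8660); from cell (5,4)
  next x-line at t=1.6400, next y-line at t=0.5543; Δt_x=2.0000, Δt_y=1.1547
    y: enter (5,3) at t=0.5543
    x: enter (4,3) at t=1.6400
    y: enter (4,2) at t=1.7090
    y: enter (4,1) at t=2.8637
    x: enter (3,1) at t=3.6400 ← occupied
  → r_2 = 3.6400
beam 3: φ=90°, α=330°
  dir = (cos 330°, sin 330°) = (0.8660, -0.5000); from cell (5,4)
  next x-line at t=0.2078, next y-line at t=0.9600; Δt_x=1.1547, Δt_y=2.0000
    x: enter (6,4) at t=0.2078
    y: enter (6,3) at t=0.9600 ← occupied
  → r_3 = 0.9600

ranges = [0.9469, 3.6400, 0.9600]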